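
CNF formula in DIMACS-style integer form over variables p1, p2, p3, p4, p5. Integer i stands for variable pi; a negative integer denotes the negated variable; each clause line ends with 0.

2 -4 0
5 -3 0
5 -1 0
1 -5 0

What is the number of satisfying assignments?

9

Case analysis on p5 and p1:
  p5=T, p1=T: p3 free; 3 ways for (p2,p4) × 2^1 = 6.
  p5=T, p1=F: a clause becomes empty — 0.
  p5=F, p1=T: a clause becomes empty — 0.
  p5=F, p1=F: remaining (p2,p3,p4) ∈ {(F,F,F); (T,F,F); (T,F,T)} — 3.
Total: 6 + 0 + 0 + 3 = 9.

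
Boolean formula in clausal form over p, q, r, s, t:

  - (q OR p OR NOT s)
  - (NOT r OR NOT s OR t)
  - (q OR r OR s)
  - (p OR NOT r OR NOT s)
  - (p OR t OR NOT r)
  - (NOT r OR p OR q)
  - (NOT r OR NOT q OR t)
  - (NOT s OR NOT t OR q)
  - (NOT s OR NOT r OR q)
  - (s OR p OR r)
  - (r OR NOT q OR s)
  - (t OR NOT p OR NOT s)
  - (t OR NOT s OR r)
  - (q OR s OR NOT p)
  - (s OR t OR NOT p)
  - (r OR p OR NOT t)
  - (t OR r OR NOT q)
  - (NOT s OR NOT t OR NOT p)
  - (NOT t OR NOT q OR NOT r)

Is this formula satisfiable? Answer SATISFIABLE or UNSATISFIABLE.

UNSATISFIABLE

r = True:
  s = True:
    propagation gives t=True, p=True; an empty clause results — contradiction.
  s = False:
    p = True:
      propagation gives q=True, t=True; contradiction.
    p = False:
      propagation gives t=True, q=True; contradiction.
r = False:
  s = True:
    propagation gives t=True, q=True, p=True; an empty clause results — contradiction.
  s = False:
    propagation gives q=True; an empty clause results — contradiction.
Every branch closes, so no satisfying assignment exists.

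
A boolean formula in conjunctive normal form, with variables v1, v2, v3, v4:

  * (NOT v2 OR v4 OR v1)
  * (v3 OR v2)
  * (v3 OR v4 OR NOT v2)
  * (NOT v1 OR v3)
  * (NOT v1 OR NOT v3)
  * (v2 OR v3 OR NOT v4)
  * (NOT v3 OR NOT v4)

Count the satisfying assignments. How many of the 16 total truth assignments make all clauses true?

2

The models are:
  v1=0 v2=0 v3=1 v4=0
  v1=0 v2=1 v3=0 v4=1
That's 2 in total.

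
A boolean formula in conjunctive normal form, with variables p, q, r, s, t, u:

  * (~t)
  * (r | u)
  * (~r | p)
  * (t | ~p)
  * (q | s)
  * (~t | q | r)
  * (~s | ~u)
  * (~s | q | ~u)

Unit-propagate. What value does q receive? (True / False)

(~t) is a unit clause: t = False.
From (t | ~p) and t = False: p = False.
In (p | ~r), p is now false; ~r must hold, so r = False.
From (u | r) and r = False: u = True.
(~u | ~s): since u = True, the clause reduces to (~s). s = False.
(q | s): since s = False, the clause reduces to (q). q = True.

True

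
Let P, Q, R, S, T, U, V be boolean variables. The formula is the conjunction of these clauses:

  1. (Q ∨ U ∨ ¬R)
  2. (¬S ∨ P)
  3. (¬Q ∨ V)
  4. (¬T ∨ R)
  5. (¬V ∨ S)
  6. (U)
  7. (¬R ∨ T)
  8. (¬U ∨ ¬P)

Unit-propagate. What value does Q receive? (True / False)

Unit clause (U) sets U = True.
In (¬U ∨ ¬P), ¬U is now false; ¬P must hold, so P = False.
In (P ∨ ¬S), P is now false; ¬S must hold, so S = False.
From (¬V ∨ S) and S = False: V = False.
(V ∨ ¬Q): since V = False, the clause reduces to (¬Q). Q = False.

False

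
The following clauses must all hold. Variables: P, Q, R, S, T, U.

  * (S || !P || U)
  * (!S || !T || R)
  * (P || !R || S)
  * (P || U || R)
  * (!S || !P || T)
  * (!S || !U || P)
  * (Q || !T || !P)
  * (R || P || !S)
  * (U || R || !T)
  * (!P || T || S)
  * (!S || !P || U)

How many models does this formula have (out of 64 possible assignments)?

Case analysis on P and S:
  P=1, S=1: remaining (Q,R,T,U) ∈ {(1,1,1,1)} — 1.
  P=1, S=0: remaining (Q,R,T,U) ∈ {(1,0,1,1); (1,1,1,1)} — 2.
  P=0, S=1: remaining (Q,R,T,U) ∈ {(0,1,0,0); (0,1,1,0); (1,1,0,0); (1,1,1,0)} — 4.
  P=0, S=0: remaining (Q,R,T,U) ∈ {(0,0,0,1); (0,0,1,1); (1,0,0,1); (1,0,1,1)} — 4.
Total: 1 + 2 + 4 + 4 = 11.

11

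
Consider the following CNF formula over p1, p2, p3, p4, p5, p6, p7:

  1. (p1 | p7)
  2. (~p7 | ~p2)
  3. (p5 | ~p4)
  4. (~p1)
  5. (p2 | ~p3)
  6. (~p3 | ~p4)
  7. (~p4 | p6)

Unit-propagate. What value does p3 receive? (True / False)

Unit clause (~p1) sets p1 = False.
From (p7 | p1) and p1 = False: p7 = True.
(~p7 | ~p2) with p7 = True leaves only ~p2, so p2 = False.
(p2 | ~p3) with p2 = False leaves only ~p3, so p3 = False.

False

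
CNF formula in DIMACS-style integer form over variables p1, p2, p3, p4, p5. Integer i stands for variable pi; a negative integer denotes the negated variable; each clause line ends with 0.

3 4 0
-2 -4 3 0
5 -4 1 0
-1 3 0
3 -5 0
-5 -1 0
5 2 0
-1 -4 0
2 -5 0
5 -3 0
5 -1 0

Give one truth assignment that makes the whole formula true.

Set p1 = False and propagate.
The remaining clauses are satisfied by p2 = True, p3 = True, p4 = False, p5 = True.
Every clause has at least one true literal under this assignment.

p1 = F, p2 = T, p3 = T, p4 = F, p5 = T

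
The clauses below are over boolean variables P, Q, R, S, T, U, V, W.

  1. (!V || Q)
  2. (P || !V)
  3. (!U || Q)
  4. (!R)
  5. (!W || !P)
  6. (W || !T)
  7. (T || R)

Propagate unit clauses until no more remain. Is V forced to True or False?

False

(!R) stands alone — R = False.
In (R || T), R is now false; T must hold, so T = True.
From (!T || W) and T = True: W = True.
In (!P || !W), !W is now false; !P must hold, so P = False.
(P || !V): since P = False, the clause reduces to (!V). V = False.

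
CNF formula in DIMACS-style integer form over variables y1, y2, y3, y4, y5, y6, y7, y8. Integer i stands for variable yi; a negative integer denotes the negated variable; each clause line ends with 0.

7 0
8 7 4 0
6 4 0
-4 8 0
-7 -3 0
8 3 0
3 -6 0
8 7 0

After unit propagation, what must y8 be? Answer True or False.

(y7) is a unit clause: y7 = True.
(~y3 | ~y7): since y7 = True, the clause reduces to (~y3). y3 = False.
In (y8 | y3), y3 is now false; y8 must hold, so y8 = True.

True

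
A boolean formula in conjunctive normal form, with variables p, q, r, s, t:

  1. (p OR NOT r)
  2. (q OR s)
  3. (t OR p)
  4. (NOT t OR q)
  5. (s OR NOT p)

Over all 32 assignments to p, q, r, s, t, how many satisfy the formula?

8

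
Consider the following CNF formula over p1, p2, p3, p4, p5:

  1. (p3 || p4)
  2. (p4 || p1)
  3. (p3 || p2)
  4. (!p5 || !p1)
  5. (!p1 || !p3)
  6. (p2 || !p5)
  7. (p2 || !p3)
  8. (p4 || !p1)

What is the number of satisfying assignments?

5

The models are:
  p1=F p2=T p3=F p4=T p5=F
  p1=F p2=T p3=F p4=T p5=T
  p1=F p2=T p3=T p4=T p5=F
  p1=F p2=T p3=T p4=T p5=T
  p1=T p2=T p3=F p4=T p5=F
That's 5 in total.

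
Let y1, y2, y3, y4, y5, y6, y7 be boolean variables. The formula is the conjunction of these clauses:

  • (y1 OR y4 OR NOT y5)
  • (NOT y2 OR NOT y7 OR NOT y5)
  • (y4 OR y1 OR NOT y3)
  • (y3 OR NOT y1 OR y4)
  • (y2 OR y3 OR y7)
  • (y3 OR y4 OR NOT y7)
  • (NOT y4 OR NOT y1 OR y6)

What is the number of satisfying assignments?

Case analysis on y4 and y1:
  y4=T, y1=T: 12 of the 32 assignments to (y2,y3,y5,y6,y7) work.
  y4=T, y1=F: y6 free; 12 ways for (y2,y3,y5,y7) × 2^1 = 24.
  y4=F, y1=T: y6 free; 7 ways for (y2,y3,y5,y7) × 2^1 = 14.
  y4=F, y1=F: remaining (y2,y3,y5,y6,y7) ∈ {(T,F,F,F,F); (T,F,F,T,F)} — 2.
Total: 12 + 24 + 14 + 2 = 52.

52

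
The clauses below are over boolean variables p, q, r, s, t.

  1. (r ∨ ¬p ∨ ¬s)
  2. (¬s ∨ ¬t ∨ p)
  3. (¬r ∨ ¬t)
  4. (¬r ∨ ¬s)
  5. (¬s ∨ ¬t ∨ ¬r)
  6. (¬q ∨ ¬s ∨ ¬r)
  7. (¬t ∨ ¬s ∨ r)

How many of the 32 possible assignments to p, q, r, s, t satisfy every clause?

Split on r, then s.
  r=T, s=T: a clause becomes empty — 0.
  r=T, s=F: remaining (p,q,t) ∈ {(F,F,F); (F,T,F); (T,F,F); (T,T,F)} — 4.
  r=F, s=T: remaining (p,q,t) ∈ {(F,F,F); (F,T,F)} — 2.
  r=F, s=F: p, q, t free → 2^3 = 8.
Total: 0 + 4 + 2 + 8 = 14.

14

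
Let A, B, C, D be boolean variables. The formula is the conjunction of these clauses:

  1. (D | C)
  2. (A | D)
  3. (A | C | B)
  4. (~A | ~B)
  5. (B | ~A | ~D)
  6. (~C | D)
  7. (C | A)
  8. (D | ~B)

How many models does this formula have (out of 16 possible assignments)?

Satisfying assignments:
  A=0 B=0 C=1 D=1
  A=0 B=1 C=1 D=1
That's 2 in total.

2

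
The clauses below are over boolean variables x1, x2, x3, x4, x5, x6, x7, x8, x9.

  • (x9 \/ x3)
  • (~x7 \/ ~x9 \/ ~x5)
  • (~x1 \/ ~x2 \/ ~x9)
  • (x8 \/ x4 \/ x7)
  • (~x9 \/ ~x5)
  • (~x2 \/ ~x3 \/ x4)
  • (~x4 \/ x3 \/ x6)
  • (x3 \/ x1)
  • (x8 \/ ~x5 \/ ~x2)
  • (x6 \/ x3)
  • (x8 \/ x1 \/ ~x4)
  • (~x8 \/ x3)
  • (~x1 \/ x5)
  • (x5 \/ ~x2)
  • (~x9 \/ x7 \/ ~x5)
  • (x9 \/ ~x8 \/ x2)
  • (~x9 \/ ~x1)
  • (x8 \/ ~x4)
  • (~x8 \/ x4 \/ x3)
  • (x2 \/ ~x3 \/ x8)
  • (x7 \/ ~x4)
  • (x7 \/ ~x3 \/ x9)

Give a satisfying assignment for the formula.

Pure literal: x6 appears only positively; assign x6 = True.
Branch on x1: take x1 = False.
  then x3 is forced to True.
Set x2 = False and propagate.
  then x8 is forced to True.
  then x9 is forced to True.
  then x5 is forced to False.
The remaining clauses are satisfied by x4 = False, x7 = False.
Every clause has at least one true literal under this assignment.

x1=False, x2=False, x3=True, x4=False, x5=False, x6=True, x7=False, x8=True, x9=True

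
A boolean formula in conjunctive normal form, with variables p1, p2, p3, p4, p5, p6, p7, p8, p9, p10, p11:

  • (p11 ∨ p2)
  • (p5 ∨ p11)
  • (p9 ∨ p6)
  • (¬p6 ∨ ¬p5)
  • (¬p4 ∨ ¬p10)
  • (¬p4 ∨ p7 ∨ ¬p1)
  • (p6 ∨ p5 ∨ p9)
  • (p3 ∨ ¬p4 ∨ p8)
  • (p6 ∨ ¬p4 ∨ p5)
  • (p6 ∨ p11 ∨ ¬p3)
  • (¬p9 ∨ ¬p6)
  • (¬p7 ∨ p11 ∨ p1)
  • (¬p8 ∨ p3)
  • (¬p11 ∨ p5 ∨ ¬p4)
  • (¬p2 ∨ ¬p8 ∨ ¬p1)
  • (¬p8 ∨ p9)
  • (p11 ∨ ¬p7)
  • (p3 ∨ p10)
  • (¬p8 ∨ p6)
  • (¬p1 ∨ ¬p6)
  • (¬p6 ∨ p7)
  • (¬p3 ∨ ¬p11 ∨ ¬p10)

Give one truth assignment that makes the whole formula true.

Pure literal: p4 appears only negated; assign p4 = False.
Try p1 = True.
  then p6 is forced to False.
  then p9 is forced to True.
  then p8 is forced to False.
The remaining clauses are satisfied by p2 = False, p3 = False, p5 = False, p7 = True, p10 = True, p11 = True.

p1=True, p2=False, p3=False, p4=False, p5=False, p6=False, p7=True, p8=False, p9=True, p10=True, p11=True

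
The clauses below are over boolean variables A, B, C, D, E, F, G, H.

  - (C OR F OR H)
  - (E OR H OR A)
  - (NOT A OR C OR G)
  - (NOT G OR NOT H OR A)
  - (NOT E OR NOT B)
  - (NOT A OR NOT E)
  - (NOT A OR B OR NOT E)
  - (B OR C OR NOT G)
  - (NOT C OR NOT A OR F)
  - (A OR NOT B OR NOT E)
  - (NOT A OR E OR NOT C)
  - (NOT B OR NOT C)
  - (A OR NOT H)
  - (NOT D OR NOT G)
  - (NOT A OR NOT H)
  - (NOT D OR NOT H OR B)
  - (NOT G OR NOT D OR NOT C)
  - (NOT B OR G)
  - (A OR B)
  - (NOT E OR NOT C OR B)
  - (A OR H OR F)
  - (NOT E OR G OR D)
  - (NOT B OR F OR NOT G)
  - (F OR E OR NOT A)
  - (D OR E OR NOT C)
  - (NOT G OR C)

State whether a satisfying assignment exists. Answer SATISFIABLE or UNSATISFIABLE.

UNSATISFIABLE

A = True:
  propagation gives E=False, C=False, G=True; an empty clause results — contradiction.
A = False:
  propagation gives H=False, E=True, B=False; an empty clause results — contradiction.
Every branch closes, so no satisfying assignment exists.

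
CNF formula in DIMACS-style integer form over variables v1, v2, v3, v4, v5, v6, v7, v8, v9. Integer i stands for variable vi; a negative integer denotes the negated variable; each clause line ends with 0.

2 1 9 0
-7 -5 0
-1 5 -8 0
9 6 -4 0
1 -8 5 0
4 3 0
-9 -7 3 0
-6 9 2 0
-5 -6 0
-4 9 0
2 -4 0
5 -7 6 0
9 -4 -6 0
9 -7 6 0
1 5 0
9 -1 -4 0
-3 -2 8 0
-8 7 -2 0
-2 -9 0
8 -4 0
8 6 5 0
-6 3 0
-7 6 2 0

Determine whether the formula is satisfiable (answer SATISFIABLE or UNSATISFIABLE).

SATISFIABLE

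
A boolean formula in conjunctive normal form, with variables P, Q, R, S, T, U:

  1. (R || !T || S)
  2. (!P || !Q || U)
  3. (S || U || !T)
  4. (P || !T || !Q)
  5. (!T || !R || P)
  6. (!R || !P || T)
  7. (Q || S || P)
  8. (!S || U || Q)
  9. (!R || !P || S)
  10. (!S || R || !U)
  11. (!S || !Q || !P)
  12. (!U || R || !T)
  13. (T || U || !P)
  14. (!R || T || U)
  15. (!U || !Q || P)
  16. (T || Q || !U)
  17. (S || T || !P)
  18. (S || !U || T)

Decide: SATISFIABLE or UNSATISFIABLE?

SATISFIABLE

Branch on P: take P = False.
Try Q = True.
  then T is forced to False.
  then U is forced to False.
  then R is forced to False.
S is now unconstrained; take S = True.
So P=0, Q=1, R=0, S=1, T=0, U=0 is a satisfying assignment.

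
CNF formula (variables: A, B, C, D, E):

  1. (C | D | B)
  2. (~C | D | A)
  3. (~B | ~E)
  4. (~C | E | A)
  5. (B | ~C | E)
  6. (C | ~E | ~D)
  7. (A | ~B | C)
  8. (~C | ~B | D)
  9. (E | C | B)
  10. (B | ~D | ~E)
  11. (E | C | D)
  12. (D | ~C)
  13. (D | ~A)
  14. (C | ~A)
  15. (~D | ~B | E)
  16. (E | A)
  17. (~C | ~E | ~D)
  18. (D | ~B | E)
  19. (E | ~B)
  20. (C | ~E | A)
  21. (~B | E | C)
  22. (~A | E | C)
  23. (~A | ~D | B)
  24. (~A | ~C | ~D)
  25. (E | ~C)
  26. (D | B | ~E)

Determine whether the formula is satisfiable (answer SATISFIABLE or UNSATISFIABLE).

C = True:
  propagation gives D=True, E=False; an empty clause results — contradiction.
C = False:
  propagation gives A=False, B=False, D=True, E=False; an empty clause results — contradiction.
Every branch closes, so no satisfying assignment exists.

UNSATISFIABLE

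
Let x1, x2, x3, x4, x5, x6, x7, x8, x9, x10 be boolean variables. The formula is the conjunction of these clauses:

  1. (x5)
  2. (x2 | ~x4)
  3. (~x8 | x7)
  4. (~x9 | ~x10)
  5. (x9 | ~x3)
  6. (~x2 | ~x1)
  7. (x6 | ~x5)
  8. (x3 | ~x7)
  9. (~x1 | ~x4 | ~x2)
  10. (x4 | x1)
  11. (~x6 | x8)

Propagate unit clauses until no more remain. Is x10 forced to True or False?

False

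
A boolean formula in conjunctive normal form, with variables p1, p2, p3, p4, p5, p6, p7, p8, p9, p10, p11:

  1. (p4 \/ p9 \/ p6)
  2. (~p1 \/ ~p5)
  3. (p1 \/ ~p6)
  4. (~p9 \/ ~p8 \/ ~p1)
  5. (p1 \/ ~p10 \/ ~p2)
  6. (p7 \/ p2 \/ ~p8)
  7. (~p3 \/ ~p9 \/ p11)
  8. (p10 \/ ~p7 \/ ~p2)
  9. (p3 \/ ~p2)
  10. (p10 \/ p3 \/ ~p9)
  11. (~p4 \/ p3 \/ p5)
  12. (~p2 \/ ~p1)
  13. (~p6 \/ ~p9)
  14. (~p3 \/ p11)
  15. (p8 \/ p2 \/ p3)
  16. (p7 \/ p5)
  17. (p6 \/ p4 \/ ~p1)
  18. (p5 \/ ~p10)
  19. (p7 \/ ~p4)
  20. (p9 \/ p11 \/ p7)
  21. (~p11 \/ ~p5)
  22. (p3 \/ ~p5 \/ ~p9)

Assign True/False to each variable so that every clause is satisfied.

Set p1 = True and propagate.
  then p5 is forced to False.
  then p2 is forced to False.
  then p7 is forced to True.
  then p10 is forced to False.
Try p3 = True.
  then p11 is forced to True.
Set p4 = False and propagate.
  then p6 is forced to True.
  then p9 is forced to False.
p8 is now unconstrained; take p8 = False.

p1 = T, p2 = F, p3 = T, p4 = F, p5 = F, p6 = T, p7 = T, p8 = F, p9 = F, p10 = F, p11 = T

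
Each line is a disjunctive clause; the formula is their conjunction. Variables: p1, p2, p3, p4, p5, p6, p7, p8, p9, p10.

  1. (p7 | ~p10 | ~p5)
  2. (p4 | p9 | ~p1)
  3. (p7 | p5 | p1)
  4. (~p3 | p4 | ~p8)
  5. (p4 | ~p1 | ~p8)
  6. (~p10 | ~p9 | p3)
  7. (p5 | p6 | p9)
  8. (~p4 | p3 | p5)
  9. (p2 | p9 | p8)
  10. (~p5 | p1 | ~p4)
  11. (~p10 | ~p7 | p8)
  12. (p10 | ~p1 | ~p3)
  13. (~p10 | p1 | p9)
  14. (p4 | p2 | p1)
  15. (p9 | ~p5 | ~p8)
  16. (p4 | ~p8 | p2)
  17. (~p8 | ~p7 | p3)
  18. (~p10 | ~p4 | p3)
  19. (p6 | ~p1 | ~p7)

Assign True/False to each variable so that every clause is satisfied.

p1=F, p2=F, p3=T, p4=T, p5=F, p6=T, p7=T, p8=T, p9=F, p10=F

Check each clause:
  1. (p7 | ~p5 | ~p10) — ~p5 is true.
  2. (p4 | ~p1 | p9) — p4 is true.
  3. (p1 | p7 | p5) — p7 is true.
  4. (p4 | ~p8 | ~p3) — p4 is true.
  5. (~p1 | p4 | ~p8) — p4 is true.
  6. (~p9 | p3 | ~p10) — p3 is true.
  7. (p9 | p5 | p6) — p6 is true.
  8. (p5 | ~p4 | p3) — p3 is true.
  9. (p8 | p9 | p2) — p8 is true.
  10. (~p4 | p1 | ~p5) — ~p5 is true.
  11. (p8 | ~p7 | ~p10) — p8 is true.
  12. (~p1 | ~p3 | p10) — ~p1 is true.
  13. (~p10 | p9 | p1) — ~p10 is true.
  14. (p2 | p4 | p1) — p4 is true.
  15. (p9 | ~p8 | ~p5) — ~p5 is true.
  16. (~p8 | p2 | p4) — p4 is true.
  17. (~p8 | ~p7 | p3) — p3 is true.
  18. (~p4 | p3 | ~p10) — p3 is true.
  19. (p6 | ~p7 | ~p1) — p6 is true.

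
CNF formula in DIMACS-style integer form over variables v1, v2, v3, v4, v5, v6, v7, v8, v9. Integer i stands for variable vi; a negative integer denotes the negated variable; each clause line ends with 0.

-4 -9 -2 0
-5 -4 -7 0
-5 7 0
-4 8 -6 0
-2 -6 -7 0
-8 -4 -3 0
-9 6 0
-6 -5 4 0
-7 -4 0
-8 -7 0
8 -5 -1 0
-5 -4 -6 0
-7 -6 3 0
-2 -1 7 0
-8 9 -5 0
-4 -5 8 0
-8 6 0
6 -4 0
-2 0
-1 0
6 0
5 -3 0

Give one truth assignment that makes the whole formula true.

v1=F, v2=F, v3=F, v4=F, v5=F, v6=T, v7=F, v8=T, v9=T

The clause (~v2) is unit: v2 must be False.
(~v1) is a unit clause, so v1 = False.
Unit propagation: (v6) forces v6 = True.
Pure literal: v9 appears only positively; assign v9 = True.
Try v3 = False.
  then v7 is forced to False.
  then v5 is forced to False.
The remaining clauses are satisfied by v4 = False, v8 = True.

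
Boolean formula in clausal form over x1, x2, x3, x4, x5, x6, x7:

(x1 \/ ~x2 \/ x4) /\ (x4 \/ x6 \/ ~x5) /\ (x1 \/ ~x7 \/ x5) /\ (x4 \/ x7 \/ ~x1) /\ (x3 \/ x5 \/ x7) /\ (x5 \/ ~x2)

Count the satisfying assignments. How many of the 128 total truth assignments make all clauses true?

54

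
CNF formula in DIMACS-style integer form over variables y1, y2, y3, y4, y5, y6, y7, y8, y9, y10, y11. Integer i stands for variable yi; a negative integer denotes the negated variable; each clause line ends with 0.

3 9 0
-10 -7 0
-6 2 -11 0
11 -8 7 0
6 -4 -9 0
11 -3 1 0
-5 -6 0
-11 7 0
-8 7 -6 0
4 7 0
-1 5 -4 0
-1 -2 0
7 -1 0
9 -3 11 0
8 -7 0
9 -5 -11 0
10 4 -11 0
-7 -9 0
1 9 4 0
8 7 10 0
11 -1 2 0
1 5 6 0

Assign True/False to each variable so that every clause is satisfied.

y1=False, y2=False, y3=False, y4=True, y5=False, y6=True, y7=False, y8=False, y9=True, y10=True, y11=False

Check each clause:
  1. (y9 ∨ y3) — y9 is true.
  2. (¬y10 ∨ ¬y7) — ¬y7 is true.
  3. (¬y6 ∨ ¬y11 ∨ y2) — ¬y11 is true.
  4. (y11 ∨ ¬y8 ∨ y7) — ¬y8 is true.
  5. (¬y9 ∨ ¬y4 ∨ y6) — y6 is true.
  6. (y11 ∨ ¬y3 ∨ y1) — ¬y3 is true.
  7. (¬y5 ∨ ¬y6) — ¬y5 is true.
  8. (y7 ∨ ¬y11) — ¬y11 is true.
  9. (y7 ∨ ¬y6 ∨ ¬y8) — ¬y8 is true.
  10. (y7 ∨ y4) — y4 is true.
  11. (¬y1 ∨ ¬y4 ∨ y5) — ¬y1 is true.
  12. (¬y1 ∨ ¬y2) — ¬y1 is true.
  13. (y7 ∨ ¬y1) — ¬y1 is true.
  14. (¬y3 ∨ y11 ∨ y9) — y9 is true.
  15. (y8 ∨ ¬y7) — ¬y7 is true.
  16. (¬y5 ∨ y9 ∨ ¬y11) — y9 is true.
  17. (y4 ∨ y10 ∨ ¬y11) — y10 is true.
  18. (¬y9 ∨ ¬y7) — ¬y7 is true.
  19. (y4 ∨ y9 ∨ y1) — y4 is true.
  20. (y10 ∨ y7 ∨ y8) — y10 is true.
  21. (y2 ∨ ¬y1 ∨ y11) — ¬y1 is true.
  22. (y1 ∨ y6 ∨ y5) — y6 is true.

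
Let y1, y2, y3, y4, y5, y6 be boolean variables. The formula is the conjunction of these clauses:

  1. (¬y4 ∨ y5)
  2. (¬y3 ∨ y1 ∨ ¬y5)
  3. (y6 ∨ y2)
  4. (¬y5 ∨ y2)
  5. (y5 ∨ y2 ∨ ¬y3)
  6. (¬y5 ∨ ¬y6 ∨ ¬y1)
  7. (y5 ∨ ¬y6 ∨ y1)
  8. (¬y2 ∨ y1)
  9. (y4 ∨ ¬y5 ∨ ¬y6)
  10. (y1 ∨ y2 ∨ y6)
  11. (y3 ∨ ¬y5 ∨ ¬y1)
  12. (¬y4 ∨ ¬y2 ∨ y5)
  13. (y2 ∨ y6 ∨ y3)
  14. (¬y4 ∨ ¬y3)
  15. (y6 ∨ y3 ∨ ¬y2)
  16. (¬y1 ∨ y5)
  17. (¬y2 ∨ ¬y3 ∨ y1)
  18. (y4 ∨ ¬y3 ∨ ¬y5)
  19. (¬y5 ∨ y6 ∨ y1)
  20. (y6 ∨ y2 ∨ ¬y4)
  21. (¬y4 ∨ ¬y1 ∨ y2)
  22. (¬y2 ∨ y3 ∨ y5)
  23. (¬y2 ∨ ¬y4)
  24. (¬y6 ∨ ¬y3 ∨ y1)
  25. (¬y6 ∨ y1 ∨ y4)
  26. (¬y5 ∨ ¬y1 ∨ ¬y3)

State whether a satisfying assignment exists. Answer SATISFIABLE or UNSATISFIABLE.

y5 = True:
  propagation gives y2=True, y1=True, y6=False, y3=True; an empty clause results — contradiction.
y5 = False:
  propagation gives y4=False, y1=False, y6=False, y2=True; an empty clause results — contradiction.
Every branch closes, so no satisfying assignment exists.

UNSATISFIABLE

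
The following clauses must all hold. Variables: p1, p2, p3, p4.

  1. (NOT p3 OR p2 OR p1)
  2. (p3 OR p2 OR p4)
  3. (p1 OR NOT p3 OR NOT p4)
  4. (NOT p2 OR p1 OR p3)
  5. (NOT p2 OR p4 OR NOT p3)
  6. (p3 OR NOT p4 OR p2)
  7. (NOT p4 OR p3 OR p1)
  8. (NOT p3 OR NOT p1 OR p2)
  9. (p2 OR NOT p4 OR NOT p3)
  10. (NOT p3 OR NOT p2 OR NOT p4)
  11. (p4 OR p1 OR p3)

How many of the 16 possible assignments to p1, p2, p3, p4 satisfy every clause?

2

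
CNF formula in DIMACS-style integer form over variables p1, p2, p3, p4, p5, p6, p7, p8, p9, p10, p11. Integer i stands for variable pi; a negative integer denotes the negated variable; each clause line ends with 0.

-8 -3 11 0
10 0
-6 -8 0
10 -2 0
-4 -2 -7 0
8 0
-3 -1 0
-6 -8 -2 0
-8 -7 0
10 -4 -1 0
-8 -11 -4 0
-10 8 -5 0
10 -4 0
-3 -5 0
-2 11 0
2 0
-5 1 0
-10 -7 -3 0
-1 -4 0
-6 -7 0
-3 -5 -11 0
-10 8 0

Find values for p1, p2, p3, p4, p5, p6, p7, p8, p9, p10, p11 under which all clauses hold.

(p10) is a unit clause, so p10 = True.
(p8) is a unit clause, so p8 = True.
(NOT p6) is a unit clause, so p6 = False.
(NOT p7) is a unit clause, so p7 = False.
Unit propagation: (p2) forces p2 = True.
(p11) is a unit clause, so p11 = True.
The clause (NOT p4) is unit: p4 must be False.
Pure literal: p3 appears only negated; assign p3 = False.
Try p1 = True.
p5, p9 are now unconstrained; take p5 = True, p9 = False.
Every clause has at least one true literal under this assignment.

p1=T, p2=T, p3=F, p4=F, p5=T, p6=F, p7=F, p8=T, p9=F, p10=T, p11=T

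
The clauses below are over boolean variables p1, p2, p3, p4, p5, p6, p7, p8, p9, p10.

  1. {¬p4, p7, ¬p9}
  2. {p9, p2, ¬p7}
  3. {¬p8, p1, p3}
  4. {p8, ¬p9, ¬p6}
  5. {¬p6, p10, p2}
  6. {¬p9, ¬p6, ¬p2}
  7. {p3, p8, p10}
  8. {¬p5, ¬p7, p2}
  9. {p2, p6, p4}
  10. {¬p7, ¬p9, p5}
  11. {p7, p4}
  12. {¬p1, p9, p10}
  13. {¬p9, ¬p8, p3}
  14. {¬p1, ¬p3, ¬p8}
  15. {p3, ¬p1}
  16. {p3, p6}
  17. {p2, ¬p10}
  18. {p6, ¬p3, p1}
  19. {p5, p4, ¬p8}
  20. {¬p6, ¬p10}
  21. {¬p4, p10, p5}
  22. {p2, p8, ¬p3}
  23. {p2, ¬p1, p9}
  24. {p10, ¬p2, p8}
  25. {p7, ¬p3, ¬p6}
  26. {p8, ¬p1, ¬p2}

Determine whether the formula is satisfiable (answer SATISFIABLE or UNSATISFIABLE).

SATISFIABLE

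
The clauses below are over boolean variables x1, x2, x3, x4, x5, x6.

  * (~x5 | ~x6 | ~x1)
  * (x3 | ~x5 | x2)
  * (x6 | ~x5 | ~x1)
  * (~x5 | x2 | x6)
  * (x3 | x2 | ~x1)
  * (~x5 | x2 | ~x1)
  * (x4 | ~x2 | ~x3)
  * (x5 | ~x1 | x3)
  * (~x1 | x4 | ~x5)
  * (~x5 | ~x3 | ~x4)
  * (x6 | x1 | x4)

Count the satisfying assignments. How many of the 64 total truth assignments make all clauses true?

21

Case analysis on x5 and x1:
  x5=T, x1=T: a clause becomes empty — 0.
  x5=T, x1=F: remaining (x2,x3,x4,x6) ∈ {(F,T,F,T); (T,F,F,T); (T,F,T,F); (T,F,T,T)} — 4.
  x5=F, x1=T: x6 free; 3 ways for (x2,x3,x4) × 2^1 = 6.
  x5=F, x1=F: 11 of the 16 assignments to (x2,x3,x4,x6) work.
Total: 0 + 4 + 6 + 11 = 21.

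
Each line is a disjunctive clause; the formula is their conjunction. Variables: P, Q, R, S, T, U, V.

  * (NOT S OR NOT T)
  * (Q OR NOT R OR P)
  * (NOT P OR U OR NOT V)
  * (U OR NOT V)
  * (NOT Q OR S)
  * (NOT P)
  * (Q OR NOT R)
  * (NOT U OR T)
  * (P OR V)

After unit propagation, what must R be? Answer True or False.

(NOT P) stands alone — P = False.
From (V OR P) and P = False: V = True.
From (NOT V OR U) and V = True: U = True.
From (T OR NOT U) and U = True: T = True.
From (NOT S OR NOT T) and T = True: S = False.
(S OR NOT Q) with S = False leaves only NOT Q, so Q = False.
From (Q OR P OR NOT R) and P = False, Q = False: R = False.

False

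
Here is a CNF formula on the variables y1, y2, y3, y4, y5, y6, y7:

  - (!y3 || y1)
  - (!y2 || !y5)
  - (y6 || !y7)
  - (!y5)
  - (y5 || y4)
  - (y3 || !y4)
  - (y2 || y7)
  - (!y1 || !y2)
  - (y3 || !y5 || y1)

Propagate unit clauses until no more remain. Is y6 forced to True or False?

(!y5) is a unit clause: y5 = False.
From (y5 || y4) and y5 = False: y4 = True.
In (!y4 || y3), !y4 is now false; y3 must hold, so y3 = True.
In (!y3 || y1), !y3 is now false; y1 must hold, so y1 = True.
From (!y1 || !y2) and y1 = True: y2 = False.
From (y7 || y2) and y2 = False: y7 = True.
(y6 || !y7): since y7 = True, the clause reduces to (y6). y6 = True.

True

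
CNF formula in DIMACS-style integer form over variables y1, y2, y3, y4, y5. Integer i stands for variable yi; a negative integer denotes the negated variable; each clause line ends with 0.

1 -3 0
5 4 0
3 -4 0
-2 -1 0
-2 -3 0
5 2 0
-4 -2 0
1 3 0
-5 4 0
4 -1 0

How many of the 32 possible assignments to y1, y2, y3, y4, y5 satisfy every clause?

1

The models are:
  y1=T y2=F y3=T y4=T y5=T
Count: 1.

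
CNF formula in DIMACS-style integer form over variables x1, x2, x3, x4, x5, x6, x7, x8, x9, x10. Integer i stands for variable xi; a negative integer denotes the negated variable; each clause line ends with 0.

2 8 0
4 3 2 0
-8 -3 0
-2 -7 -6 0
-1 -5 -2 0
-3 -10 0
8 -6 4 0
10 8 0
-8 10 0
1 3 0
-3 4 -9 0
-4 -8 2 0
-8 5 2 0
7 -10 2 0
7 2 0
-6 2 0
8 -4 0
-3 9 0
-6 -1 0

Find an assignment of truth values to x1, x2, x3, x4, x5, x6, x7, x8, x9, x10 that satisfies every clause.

x1=True  x2=True  x3=False  x4=False  x5=False  x6=False  x7=False  x8=False  x9=True  x10=True

Pure literal: x6 appears only negated; assign x6 = False.
Branch on x1: take x1 = True.
Try x2 = True.
  then x5 is forced to False.
The remaining clauses are satisfied by x3 = False, x4 = False, x7 = False, x8 = False, x9 = True, x10 = True.
Every clause has at least one true literal under this assignment.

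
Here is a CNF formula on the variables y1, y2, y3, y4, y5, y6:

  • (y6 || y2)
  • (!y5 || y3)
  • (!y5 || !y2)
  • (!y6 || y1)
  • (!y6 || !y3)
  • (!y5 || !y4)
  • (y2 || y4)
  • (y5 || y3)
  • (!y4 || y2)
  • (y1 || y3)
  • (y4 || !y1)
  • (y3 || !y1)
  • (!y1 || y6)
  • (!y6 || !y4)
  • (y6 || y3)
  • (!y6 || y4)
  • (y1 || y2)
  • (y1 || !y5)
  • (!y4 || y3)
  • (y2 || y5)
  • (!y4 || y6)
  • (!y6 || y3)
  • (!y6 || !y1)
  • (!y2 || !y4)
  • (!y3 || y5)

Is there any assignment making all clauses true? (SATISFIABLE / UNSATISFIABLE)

y6 = True:
  propagation gives y1=True; an empty clause results — contradiction.
y6 = False:
  propagation gives y2=True, y5=False, y3=True; an empty clause results — contradiction.
Every branch closes, so no satisfying assignment exists.

UNSATISFIABLE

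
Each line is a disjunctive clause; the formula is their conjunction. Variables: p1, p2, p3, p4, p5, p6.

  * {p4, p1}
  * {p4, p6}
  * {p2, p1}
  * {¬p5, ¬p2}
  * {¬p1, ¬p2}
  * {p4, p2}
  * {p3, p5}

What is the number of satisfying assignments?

8

Split on p2, then p1.
  p2=1, p1=1: a clause becomes empty — 0.
  p2=1, p1=0: remaining (p3,p4,p5,p6) ∈ {(1,1,0,0); (1,1,0,1)} — 2.
  p2=0, p1=1: p6 free; 3 ways for (p3,p4,p5) × 2^1 = 6.
  p2=0, p1=0: a clause becomes empty — 0.
Total: 0 + 2 + 6 + 0 = 8.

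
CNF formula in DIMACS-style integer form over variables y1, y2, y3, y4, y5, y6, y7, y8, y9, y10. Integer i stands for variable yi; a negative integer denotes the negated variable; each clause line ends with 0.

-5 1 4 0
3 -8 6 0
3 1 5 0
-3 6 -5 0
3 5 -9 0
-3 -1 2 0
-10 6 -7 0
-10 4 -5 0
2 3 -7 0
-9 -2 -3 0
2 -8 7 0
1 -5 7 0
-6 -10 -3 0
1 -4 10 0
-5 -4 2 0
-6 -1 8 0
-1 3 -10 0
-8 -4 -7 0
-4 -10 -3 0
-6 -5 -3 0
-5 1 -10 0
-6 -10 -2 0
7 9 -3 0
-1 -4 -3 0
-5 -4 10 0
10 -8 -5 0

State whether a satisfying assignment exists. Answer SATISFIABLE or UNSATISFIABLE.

Branch on y1: take y1 = True.
Branch on y2: take y2 = True.
For the remaining variables, y3 = False, y4 = False, y5 = True, y6 = False, y7 = False, y8 = False, y9 = False, y10 = False works.
Every clause has at least one true literal under this assignment.
So y1=T, y2=T, y3=F, y4=F, y5=T, y6=F, y7=F, y8=F, y9=F, y10=F is a satisfying assignment.

SATISFIABLE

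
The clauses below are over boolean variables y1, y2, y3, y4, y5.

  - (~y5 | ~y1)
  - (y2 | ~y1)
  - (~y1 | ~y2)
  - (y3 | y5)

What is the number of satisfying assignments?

Case analysis on y1 and y2:
  y1=1, y2=1: a clause becomes empty — 0.
  y1=1, y2=0: a clause becomes empty — 0.
  y1=0, y2=1: y4 free; 3 ways for (y3,y5) × 2^1 = 6.
  y1=0, y2=0: y4 free; 3 ways for (y3,y5) × 2^1 = 6.
Total: 0 + 0 + 6 + 6 = 12.

12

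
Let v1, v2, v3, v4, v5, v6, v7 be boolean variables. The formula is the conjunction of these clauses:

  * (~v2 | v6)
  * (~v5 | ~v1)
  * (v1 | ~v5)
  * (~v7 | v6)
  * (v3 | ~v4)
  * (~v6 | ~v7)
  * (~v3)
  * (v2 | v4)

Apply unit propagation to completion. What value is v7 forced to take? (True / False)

False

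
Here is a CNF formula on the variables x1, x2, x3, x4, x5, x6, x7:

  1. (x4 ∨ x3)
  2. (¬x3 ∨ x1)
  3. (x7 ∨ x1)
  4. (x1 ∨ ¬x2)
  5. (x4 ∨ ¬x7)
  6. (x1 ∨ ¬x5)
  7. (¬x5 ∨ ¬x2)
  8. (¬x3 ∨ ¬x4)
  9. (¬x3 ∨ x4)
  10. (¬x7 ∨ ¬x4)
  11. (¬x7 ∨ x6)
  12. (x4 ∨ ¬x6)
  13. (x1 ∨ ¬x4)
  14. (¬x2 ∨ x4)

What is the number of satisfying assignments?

6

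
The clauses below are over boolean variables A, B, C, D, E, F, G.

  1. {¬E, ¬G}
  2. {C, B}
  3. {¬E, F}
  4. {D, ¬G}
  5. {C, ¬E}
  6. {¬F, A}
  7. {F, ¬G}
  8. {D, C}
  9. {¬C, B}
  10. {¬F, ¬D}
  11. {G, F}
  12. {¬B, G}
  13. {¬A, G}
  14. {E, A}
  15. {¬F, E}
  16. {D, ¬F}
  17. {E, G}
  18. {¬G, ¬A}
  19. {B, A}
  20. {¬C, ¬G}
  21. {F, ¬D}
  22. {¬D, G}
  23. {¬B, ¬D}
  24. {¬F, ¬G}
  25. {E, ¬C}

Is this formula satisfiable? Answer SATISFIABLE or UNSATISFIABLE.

G = True:
  propagation gives E=False, D=True, F=True; an empty clause results — contradiction.
G = False:
  propagation gives F=True, A=True; an empty clause results — contradiction.
Every branch closes, so no satisfying assignment exists.

UNSATISFIABLE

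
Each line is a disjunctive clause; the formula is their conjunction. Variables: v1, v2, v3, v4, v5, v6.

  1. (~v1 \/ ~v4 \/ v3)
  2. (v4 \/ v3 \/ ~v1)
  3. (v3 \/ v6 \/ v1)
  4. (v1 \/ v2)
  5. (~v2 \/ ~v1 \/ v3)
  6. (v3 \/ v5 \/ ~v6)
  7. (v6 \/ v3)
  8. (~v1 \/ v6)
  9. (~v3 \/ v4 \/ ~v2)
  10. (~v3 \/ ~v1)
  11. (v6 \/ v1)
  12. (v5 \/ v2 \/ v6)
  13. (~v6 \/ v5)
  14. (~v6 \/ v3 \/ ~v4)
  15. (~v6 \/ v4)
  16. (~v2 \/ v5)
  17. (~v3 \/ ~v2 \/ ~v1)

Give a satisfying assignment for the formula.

Pure literal: v5 appears only positively; assign v5 = True.
Set v1 = False and propagate.
  then v2 is forced to True.
  then v6 is forced to True.
  then v4 is forced to True.
  then v3 is forced to True.
Every clause has at least one true literal under this assignment.

v1=False, v2=True, v3=True, v4=True, v5=True, v6=True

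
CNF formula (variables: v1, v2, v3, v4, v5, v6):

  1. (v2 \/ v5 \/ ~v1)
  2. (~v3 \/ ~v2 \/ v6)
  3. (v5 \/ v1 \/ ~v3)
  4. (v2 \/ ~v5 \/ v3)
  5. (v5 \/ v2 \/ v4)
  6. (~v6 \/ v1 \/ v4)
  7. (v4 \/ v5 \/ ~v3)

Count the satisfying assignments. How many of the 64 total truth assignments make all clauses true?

Split on v5, then v2.
  v5=T, v2=T: 10 of the 16 assignments to (v1,v3,v4,v6) work.
  v5=T, v2=F: 7 of the 16 assignments to (v1,v3,v4,v6) work.
  v5=F, v2=T: 8 of the 16 assignments to (v1,v3,v4,v6) work.
  v5=F, v2=F: remaining (v1,v3,v4,v6) ∈ {(F,F,T,F); (F,F,T,T)} — 2.
Total: 10 + 7 + 8 + 2 = 27.

27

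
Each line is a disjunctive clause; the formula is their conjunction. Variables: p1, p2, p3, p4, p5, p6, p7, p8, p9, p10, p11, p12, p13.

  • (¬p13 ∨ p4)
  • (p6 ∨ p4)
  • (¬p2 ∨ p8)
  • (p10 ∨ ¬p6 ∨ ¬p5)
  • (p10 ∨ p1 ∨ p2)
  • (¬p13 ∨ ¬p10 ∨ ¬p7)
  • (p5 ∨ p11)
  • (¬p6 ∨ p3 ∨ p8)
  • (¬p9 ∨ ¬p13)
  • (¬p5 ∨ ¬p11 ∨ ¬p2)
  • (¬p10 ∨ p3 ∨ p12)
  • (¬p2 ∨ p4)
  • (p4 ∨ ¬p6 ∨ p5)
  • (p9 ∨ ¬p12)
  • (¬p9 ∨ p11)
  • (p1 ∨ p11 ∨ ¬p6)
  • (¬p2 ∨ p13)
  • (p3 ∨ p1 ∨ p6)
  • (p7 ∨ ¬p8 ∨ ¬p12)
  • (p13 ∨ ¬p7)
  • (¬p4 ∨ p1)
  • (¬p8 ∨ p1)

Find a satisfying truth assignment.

p1=T, p2=F, p3=T, p4=T, p5=T, p6=T, p7=F, p8=F, p9=T, p10=T, p11=T, p12=F, p13=F

Check each clause:
  1. (¬p13 ∨ p4) — ¬p13 is true.
  2. (p6 ∨ p4) — p4 is true.
  3. (¬p2 ∨ p8) — ¬p2 is true.
  4. (¬p5 ∨ ¬p6 ∨ p10) — p10 is true.
  5. (p1 ∨ p2 ∨ p10) — p1 is true.
  6. (¬p13 ∨ ¬p7 ∨ ¬p10) — ¬p7 is true.
  7. (p5 ∨ p11) — p11 is true.
  8. (p3 ∨ ¬p6 ∨ p8) — p3 is true.
  9. (¬p13 ∨ ¬p9) — ¬p13 is true.
  10. (¬p5 ∨ ¬p2 ∨ ¬p11) — ¬p2 is true.
  11. (¬p10 ∨ p12 ∨ p3) — p3 is true.
  12. (¬p2 ∨ p4) — p4 is true.
  13. (p5 ∨ p4 ∨ ¬p6) — p4 is true.
  14. (p9 ∨ ¬p12) — p9 is true.
  15. (p11 ∨ ¬p9) — p11 is true.
  16. (p1 ∨ p11 ∨ ¬p6) — p1 is true.
  17. (p13 ∨ ¬p2) — ¬p2 is true.
  18. (p6 ∨ p1 ∨ p3) — p1 is true.
  19. (¬p12 ∨ p7 ∨ ¬p8) — ¬p8 is true.
  20. (p13 ∨ ¬p7) — ¬p7 is true.
  21. (p1 ∨ ¬p4) — p1 is true.
  22. (p1 ∨ ¬p8) — ¬p8 is true.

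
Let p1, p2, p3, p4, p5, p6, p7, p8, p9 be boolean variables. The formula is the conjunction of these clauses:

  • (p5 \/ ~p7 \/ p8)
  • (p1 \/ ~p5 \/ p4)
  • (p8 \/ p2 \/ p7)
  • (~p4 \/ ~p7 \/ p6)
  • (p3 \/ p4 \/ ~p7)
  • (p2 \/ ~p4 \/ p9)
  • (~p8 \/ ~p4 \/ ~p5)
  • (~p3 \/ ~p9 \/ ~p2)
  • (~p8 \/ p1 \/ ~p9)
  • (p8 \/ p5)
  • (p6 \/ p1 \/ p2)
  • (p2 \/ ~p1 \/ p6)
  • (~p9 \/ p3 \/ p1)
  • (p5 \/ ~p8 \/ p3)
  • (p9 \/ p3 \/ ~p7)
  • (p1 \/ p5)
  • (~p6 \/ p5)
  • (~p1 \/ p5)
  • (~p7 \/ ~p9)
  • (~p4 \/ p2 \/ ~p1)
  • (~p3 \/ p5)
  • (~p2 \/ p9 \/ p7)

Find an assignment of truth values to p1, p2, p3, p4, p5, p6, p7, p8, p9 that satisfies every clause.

p1=F, p2=T, p3=T, p4=T, p5=T, p6=T, p7=T, p8=F, p9=F

Branch on p1: take p1 = False.
  then p5 is forced to True.
  then p4 is forced to True.
  then p8 is forced to False.
Set p2 = True and propagate.
Try p3 = True.
  then p9 is forced to False.
  then p7 is forced to True.
  then p6 is forced to True.
Every clause has at least one true literal under this assignment.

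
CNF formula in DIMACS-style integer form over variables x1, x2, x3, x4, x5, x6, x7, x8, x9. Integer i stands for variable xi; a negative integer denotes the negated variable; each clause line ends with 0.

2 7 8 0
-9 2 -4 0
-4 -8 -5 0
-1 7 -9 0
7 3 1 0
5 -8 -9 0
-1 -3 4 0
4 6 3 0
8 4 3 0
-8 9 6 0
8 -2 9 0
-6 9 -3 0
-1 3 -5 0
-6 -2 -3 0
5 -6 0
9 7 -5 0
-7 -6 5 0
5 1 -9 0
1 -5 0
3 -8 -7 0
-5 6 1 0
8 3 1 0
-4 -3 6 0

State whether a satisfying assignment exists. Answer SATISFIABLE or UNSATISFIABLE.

SATISFIABLE

Branch on x1: take x1 = False.
  then x5 is forced to False.
  then x6 is forced to False.
  then x9 is forced to False.
  then x8 is forced to False.
  then x2 is forced to False.
  then x7 is forced to True.
  then x3 is forced to True.
  then x4 is forced to False.
Every clause has at least one true literal under this assignment.
So x1=False, x2=False, x3=True, x4=False, x5=False, x6=False, x7=True, x8=False, x9=False is a satisfying assignment.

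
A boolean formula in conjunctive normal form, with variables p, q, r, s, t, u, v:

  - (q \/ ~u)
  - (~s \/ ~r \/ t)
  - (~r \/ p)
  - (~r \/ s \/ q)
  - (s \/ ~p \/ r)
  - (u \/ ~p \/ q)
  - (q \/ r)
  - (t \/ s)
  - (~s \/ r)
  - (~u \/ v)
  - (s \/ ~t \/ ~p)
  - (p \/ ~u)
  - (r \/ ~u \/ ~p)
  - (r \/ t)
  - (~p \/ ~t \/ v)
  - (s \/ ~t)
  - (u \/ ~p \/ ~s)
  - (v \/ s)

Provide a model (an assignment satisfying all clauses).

p=T, q=T, r=T, s=T, t=T, u=T, v=T

Pure literal: q appears only positively; assign q = True.
Pure literal: v appears only positively; assign v = True.
Try p = True.
Try r = True.
For the remaining variables, s = True, t = True, u = True works.
Check each clause:
  1. (q \/ ~u) — q is true.
  2. (~r \/ ~s \/ t) — t is true.
  3. (~r \/ p) — p is true.
  4. (~r \/ q \/ s) — q is true.
  5. (s \/ ~p \/ r) — r is true.
  6. (u \/ q \/ ~p) — q is true.
  7. (q \/ r) — q is true.
  8. (t \/ s) — s is true.
  9. (~s \/ r) — r is true.
  10. (v \/ ~u) — v is true.
  11. (s \/ ~p \/ ~t) — s is true.
  12. (p \/ ~u) — p is true.
  13. (~p \/ ~u \/ r) — r is true.
  14. (r \/ t) — r is true.
  15. (v \/ ~p \/ ~t) — v is true.
  16. (~t \/ s) — s is true.
  17. (~s \/ u \/ ~p) — u is true.
  18. (v \/ s) — s is true.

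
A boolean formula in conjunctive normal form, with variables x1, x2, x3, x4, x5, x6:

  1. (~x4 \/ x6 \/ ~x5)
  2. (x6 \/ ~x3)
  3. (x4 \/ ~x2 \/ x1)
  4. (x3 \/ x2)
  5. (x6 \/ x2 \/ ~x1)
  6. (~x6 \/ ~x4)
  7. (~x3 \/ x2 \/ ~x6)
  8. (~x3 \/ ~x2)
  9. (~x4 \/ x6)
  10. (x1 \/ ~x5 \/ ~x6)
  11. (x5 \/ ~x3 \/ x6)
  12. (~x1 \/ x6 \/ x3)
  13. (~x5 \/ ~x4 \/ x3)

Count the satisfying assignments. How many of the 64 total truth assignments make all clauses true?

Satisfying assignments:
  x1=1 x2=1 x3=0 x4=0 x5=0 x6=1
  x1=1 x2=1 x3=0 x4=0 x5=1 x6=1
That's 2 in total.

2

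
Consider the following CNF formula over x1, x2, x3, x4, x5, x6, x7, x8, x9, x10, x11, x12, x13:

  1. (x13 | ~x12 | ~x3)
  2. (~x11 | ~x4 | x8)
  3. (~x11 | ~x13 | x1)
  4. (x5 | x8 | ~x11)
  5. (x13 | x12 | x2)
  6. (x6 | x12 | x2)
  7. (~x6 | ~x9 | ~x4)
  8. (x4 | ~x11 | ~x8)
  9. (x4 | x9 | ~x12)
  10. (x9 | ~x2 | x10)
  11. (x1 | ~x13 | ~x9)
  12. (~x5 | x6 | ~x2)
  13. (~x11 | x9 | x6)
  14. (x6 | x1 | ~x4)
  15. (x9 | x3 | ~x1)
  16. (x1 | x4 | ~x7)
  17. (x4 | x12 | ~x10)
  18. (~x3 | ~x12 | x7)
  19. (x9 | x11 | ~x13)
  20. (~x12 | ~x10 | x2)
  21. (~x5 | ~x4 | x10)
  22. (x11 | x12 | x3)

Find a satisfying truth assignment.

x1=T, x2=T, x3=F, x4=F, x5=F, x6=F, x7=F, x8=F, x9=T, x10=T, x11=F, x12=T, x13=T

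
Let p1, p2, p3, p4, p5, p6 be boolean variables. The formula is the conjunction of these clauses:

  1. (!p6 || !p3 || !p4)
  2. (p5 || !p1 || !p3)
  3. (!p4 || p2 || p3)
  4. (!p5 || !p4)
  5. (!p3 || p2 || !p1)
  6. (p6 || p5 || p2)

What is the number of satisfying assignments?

Case analysis on p3 and p2:
  p3=T, p2=T: 7 of the 16 assignments to (p1,p4,p5,p6) work.
  p3=T, p2=F: remaining (p1,p4,p5,p6) ∈ {(F,F,F,T); (F,F,T,F); (F,F,T,T)} — 3.
  p3=F, p2=T: p1, p6 free; 3 ways for (p4,p5) × 2^2 = 12.
  p3=F, p2=F: p1 free; 3 ways for (p4,p5,p6) × 2^1 = 6.
Total: 7 + 3 + 12 + 6 = 28.

28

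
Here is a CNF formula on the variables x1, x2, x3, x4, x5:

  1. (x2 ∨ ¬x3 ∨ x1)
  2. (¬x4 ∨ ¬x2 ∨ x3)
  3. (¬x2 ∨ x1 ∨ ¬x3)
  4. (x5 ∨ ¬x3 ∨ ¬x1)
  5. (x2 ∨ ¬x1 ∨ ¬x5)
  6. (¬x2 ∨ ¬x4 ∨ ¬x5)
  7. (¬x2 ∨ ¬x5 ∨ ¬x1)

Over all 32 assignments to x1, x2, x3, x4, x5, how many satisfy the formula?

Case analysis on x2 and x1:
  x2=T, x1=T: remaining (x3,x4,x5) ∈ {(F,F,F)} — 1.
  x2=T, x1=F: remaining (x3,x4,x5) ∈ {(F,F,F); (F,F,T)} — 2.
  x2=F, x1=T: remaining (x3,x4,x5) ∈ {(F,F,F); (F,T,F)} — 2.
  x2=F, x1=F: remaining (x3,x4,x5) ∈ {(F,F,F); (F,F,T); (F,T,F); (F,T,T)} — 4.
Total: 1 + 2 + 2 + 4 = 9.

9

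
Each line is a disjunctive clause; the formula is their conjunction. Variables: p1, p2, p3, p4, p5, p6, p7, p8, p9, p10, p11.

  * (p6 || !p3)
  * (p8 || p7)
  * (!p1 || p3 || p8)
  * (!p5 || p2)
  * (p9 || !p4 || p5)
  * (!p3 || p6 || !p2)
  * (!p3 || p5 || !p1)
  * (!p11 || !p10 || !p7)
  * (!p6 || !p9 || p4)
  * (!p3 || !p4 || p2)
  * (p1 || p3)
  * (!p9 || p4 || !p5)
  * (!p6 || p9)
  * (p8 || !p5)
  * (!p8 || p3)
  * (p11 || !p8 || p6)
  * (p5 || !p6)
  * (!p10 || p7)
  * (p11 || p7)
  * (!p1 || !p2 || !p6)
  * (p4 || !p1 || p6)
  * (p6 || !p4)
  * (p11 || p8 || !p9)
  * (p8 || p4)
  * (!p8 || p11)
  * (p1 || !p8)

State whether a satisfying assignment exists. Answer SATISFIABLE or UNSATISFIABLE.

UNSATISFIABLE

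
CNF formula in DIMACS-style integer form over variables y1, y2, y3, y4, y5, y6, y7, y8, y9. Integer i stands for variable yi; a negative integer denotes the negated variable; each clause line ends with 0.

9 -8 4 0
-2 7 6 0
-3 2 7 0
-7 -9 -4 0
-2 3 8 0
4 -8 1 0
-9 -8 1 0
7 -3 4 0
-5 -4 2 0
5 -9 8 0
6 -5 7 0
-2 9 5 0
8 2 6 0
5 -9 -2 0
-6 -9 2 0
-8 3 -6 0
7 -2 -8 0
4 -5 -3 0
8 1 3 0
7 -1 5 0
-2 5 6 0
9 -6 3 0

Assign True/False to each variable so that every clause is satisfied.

y1 = F, y2 = T, y3 = T, y4 = T, y5 = T, y6 = F, y7 = T, y8 = F, y9 = F

Set y1 = False and propagate.
Branch on y2: take y2 = True.
The remaining clauses are satisfied by y3 = True, y4 = True, y5 = True, y6 = False, y7 = True, y8 = False, y9 = False.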